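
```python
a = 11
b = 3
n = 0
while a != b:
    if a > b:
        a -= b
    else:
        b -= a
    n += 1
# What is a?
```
Trace:
  a=11
  a=11, b=3
  a=11, b=3, n=0
  a=8, b=3, n=1
  a=5, b=3, n=2
  a=2, b=3, n=3
  a=2, b=1, n=4
  a=1, b=1, n=5

Final answer: 1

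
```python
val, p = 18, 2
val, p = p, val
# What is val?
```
Trace:
  val=18, p=2
  val=2, p=18

Final answer: 2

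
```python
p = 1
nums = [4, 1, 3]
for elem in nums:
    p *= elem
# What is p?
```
Trace:
  p=1
  p=4, elem=4
  p=4, elem=1
  p=12, elem=3

Final answer: 12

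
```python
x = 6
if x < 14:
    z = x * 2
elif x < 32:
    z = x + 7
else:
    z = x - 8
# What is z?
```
Trace:
  x=6
  x=6, z=12

Final answer: 12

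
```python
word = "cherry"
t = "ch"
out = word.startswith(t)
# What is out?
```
Trace:
  word='cherry'
  word='cherry', t='ch'
  word='cherry', t='ch', out=True

Final answer: True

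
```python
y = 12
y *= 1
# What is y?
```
Trace:
  y=12
  y=12

Final answer: 12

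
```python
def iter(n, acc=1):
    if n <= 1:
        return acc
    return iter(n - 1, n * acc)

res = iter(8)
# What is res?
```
Call trace:
iter(n=8, acc=1)
  iter(n=7, acc=8)
    iter(n=6, acc=56)
      iter(n=5, acc=336)
        iter(n=4, acc=1680)
          iter(n=3, acc=6720)
            iter(n=2, acc=20160)
              iter(n=1, acc=40320)
              -> return 40320
            -> return 40320
          -> return 40320
        -> return 40320
      -> return 40320
    -> return 40320
  -> return 40320
-> return 40320

Final answer: 40320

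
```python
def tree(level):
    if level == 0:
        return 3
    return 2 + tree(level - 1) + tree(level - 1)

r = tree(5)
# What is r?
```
Call trace (a repeated sub-call is expanded the first time; later identical calls just restate its return value):
tree(level=5)
  tree(level=4)
    tree(level=3)
      tree(level=2)
        tree(level=1)
          tree(level=0)
          -> return 3
          tree(level=0)
          -> return 3
        -> return 8
        tree(level=1) -> return 8  (same call as traced above)
      -> return 18
      tree(level=2) -> return 18  (same call as traced above)
    -> return 38
    tree(level=3) -> return 38  (same call as traced above)
  -> return 78
  tree(level=4) -> return 78  (same call as traced above)
-> return 158

Final answer: 158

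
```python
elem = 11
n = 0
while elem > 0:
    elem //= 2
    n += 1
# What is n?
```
Trace:
  elem=11
  elem=11, n=0
  elem=5, n=1
  elem=2, n=2
  elem=1, n=3
  elem=0, n=4

Final answer: 4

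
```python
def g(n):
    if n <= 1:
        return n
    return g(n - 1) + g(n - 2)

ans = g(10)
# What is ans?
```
Call trace (a repeated sub-call is expanded the first time; later identical calls just restate its return value):
g(n=10)
  g(n=9)
    g(n=8)
      g(n=7)
        g(n=6)
          g(n=5)
            g(n=4)
              g(n=3)
                g(n=2)
                  g(n=1)
                  -> return 1
                  g(n=0)
                  -> return 0
                -> return 1
                g(n=1)
                -> return 1
              -> return 2
              g(n=2) -> return 1  (same call as traced above)
            -> return 3
            g(n=3) -> return 2  (same call as traced above)
          -> return 5
          g(n=4) -> return 3  (same call as traced above)
        -> return 8
        g(n=5) -> return 5  (same call as traced above)
      -> return 13
      g(n=6) -> return 8  (same call as traced above)
    -> return 21
    g(n=7) -> return 13  (same call as traced above)
  -> return 34
  g(n=8) -> return 21  (same call as traced above)
-> return 55

Final answer: 55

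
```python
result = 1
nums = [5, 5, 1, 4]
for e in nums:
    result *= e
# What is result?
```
Trace:
  result=1
  result=5, e=5
  result=25, e=5
  result=25, e=1
  result=100, e=4

Final answer: 100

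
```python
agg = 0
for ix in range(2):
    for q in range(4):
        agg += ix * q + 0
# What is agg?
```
Trace:
  agg=0
  agg=0, ix=0, q=0
  agg=0, ix=0, q=1
  agg=0, ix=0, q=2
  agg=0, ix=0, q=3
  agg=0, ix=1, q=0
  agg=1, ix=1, q=1
  agg=3, ix=1, q=2
  agg=6, ix=1, q=3

Final answer: 6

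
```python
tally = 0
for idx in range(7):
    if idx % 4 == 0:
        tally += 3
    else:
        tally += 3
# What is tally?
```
Trace:
  tally=0
  tally=3, idx=0
  tally=6, idx=1
  tally=9, idx=2
  tally=12, idx=3
  tally=15, idx=4
  tally=18, idx=5
  tally=21, idx=6

Final answer: 21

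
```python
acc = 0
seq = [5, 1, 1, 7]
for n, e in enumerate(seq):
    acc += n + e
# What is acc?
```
Trace:
  acc=0
  acc=5, n=0, e=5
  acc=7, n=1, e=1
  acc=10, n=2, e=1
  acc=20, n=3, e=7

Final answer: 20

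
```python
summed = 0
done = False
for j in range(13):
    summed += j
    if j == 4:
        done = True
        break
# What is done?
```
Trace:
  summed=0
  summed=0, done=False
  summed=0, done=False, j=0
  summed=1, done=False, j=1
  summed=3, done=False, j=2
  summed=6, done=False, j=3
  summed=10, done=True, j=4

Final answer: True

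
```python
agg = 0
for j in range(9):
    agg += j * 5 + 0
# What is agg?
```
Trace:
  agg=0
  agg=0, j=0
  agg=5, j=1
  agg=15, j=2
  agg=30, j=3
  agg=50, j=4
  agg=75, j=5
  agg=105, j=6
  agg=140, j=7
  agg=180, j=8

Final answer: 180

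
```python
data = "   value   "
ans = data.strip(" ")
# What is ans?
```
Trace:
  data='   value   '
  data='   value   ', ans='value'

Final answer: 'value'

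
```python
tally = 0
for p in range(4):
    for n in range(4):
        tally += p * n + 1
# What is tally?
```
Trace:
  tally=0
  tally=1, p=0, n=0
  tally=2, p=0, n=1
  tally=3, p=0, n=2
  tally=4, p=0, n=3
  tally=5, p=1, n=0
  tally=7, p=1, n=1
  tally=10, p=1, n=2
  tally=14, p=1, n=3
  tally=15, p=2, n=0
  tally=18, p=2, n=1
  tally=23, p=2, n=2
  tally=30, p=2, n=3
  tally=31, p=3, n=0
  tally=35, p=3, n=1
  tally=42, p=3, n=2
  tally=52, p=3, n=3

Final answer: 52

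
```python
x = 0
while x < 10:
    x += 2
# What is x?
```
Trace:
  x=0
  x=2
  x=4
  x=6
  x=8
  x=10

Final answer: 10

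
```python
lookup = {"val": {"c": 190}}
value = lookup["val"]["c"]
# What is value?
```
Trace:
  lookup={'val': {'c': 190}}
  lookup={'val': {'c': 190}}, value=190

Final answer: 190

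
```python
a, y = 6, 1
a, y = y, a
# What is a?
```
Trace:
  a=6, y=1
  a=1, y=6

Final answer: 1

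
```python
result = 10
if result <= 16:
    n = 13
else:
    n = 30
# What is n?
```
Trace:
  result=10
  result=10, n=13

Final answer: 13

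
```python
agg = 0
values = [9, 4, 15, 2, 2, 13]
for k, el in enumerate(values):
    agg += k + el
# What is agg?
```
Trace:
  agg=0
  agg=9, k=0, el=9
  agg=14, k=1, el=4
  agg=31, k=2, el=15
  agg=36, k=3, el=2
  agg=42, k=4, el=2
  agg=60, k=5, el=13

Final answer: 60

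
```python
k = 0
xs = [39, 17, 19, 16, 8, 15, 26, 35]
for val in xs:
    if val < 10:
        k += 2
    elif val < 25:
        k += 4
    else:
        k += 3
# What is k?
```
Trace:
  k=0
  k=3, val=39
  k=7, val=17
  k=11, val=19
  k=15, val=16
  k=17, val=8
  k=21, val=15
  k=24, val=26
  k=27, val=35

Final answer: 27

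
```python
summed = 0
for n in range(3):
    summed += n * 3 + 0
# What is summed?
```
Trace:
  summed=0
  summed=0, n=0
  summed=3, n=1
  summed=9, n=2

Final answer: 9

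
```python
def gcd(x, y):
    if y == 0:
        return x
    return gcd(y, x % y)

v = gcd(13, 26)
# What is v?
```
Call trace:
gcd(x=13, y=26)
  gcd(x=26, y=13)
    gcd(x=13, y=0)
    -> return 13
  -> return 13
-> return 13

Final answer: 13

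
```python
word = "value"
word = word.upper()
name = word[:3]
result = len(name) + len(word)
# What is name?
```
Trace:
  word='value'
  word='VALUE'
  word='VALUE', name='VAL'
  word='VALUE', name='VAL', result=8

Final answer: 'VAL'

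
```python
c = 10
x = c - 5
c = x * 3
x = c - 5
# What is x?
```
Trace:
  c=10
  c=10, x=5
  c=15, x=5
  c=15, x=10

Final answer: 10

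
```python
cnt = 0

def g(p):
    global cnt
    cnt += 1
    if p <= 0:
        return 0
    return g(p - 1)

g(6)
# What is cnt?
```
Call trace:
g(p=6)
  g(p=5)
    g(p=4)
      g(p=3)
        g(p=2)
          g(p=1)
            g(p=0)
            -> return 0
          -> return 0
        -> return 0
      -> return 0
    -> return 0
  -> return 0
-> return 0

cnt is incremented once per call. g is entered once for each p = 6, 5, 4, 3, 2, 1, 0 (the p <= 0 call returns without recursing), i.e. 6 + 1 calls.
cnt = 7

Final answer: 7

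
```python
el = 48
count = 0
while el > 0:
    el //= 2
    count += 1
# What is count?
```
Trace:
  el=48
  el=48, count=0
  el=24, count=1
  el=12, count=2
  el=6, count=3
  el=3, count=4
  el=1, count=5
  el=0, count=6

Final answer: 6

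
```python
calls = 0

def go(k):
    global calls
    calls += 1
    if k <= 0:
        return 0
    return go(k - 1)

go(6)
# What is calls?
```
Call trace:
go(k=6)
  go(k=5)
    go(k=4)
      go(k=3)
        go(k=2)
          go(k=1)
            go(k=0)
            -> return 0
          -> return 0
        -> return 0
      -> return 0
    -> return 0
  -> return 0
-> return 0

calls is incremented once per call. go is entered once for each k = 6, 5, 4, 3, 2, 1, 0 (the k <= 0 call returns without recursing), i.e. 6 + 1 calls.
calls = 7

Final answer: 7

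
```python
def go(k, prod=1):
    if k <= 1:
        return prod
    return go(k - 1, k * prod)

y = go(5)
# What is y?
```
Call trace:
go(k=5, prod=1)
  go(k=4, prod=5)
    go(k=3, prod=20)
      go(k=2, prod=60)
        go(k=1, prod=120)
        -> return 120
      -> return 120
    -> return 120
  -> return 120
-> return 120

Final answer: 120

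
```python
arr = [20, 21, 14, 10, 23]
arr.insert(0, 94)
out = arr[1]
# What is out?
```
Trace:
  arr=[20, 21, 14, 10, 23]
  arr=[94, 20, 21, 14, 10, 23]
  arr=[94, 20, 21, 14, 10, 23], out=20

Final answer: 20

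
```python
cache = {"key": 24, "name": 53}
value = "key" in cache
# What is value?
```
Trace:
  cache={'key': 24, 'name': 53}
  cache={'key': 24, 'name': 53}, value=True

Final answer: True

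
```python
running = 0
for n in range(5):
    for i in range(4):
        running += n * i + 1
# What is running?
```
Trace:
  running=0
  running=1, n=0, i=0
  running=2, n=0, i=1
  running=3, n=0, i=2
  running=4, n=0, i=3
  running=5, n=1, i=0
  running=7, n=1, i=1
  running=10, n=1, i=2
  running=14, n=1, i=3
  running=15, n=2, i=0
  running=18, n=2, i=1
  running=23, n=2, i=2
  running=30, n=2, i=3
  running=31, n=3, i=0
  running=35, n=3, i=1
  running=42, n=3, i=2
  running=52, n=3, i=3
  running=53, n=4, i=0
  running=58, n=4, i=1
  running=67, n=4, i=2
  running=80, n=4, i=3

Final answer: 80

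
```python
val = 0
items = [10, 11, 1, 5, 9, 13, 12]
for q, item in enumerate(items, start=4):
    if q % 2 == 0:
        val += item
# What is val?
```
Trace:
  val=0
  val=10, q=4, item=10
  val=10, q=5, item=11
  val=11, q=6, item=1
  val=11, q=7, item=5
  val=20, q=8, item=9
  val=20, q=9, item=13
  val=32, q=10, item=12

Final answer: 32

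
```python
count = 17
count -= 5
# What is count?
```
Trace:
  count=17
  count=12

Final answer: 12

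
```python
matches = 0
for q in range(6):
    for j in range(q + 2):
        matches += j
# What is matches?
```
Trace:
  matches=0
  matches=0, q=0, j=0
  matches=1, q=0, j=1
  matches=1, q=1, j=0
  matches=2, q=1, j=1
  matches=4, q=1, j=2
  matches=4, q=2, j=0
  matches=5, q=2, j=1
  matches=7, q=2, j=2
  matches=10, q=2, j=3
  matches=10, q=3, j=0
  matches=11, q=3, j=1
  matches=13, q=3, j=2
  matches=16, q=3, j=3
  matches=20, q=3, j=4
  matches=20, q=4, j=0
  matches=21, q=4, j=1
  matches=23, q=4, j=2
  matches=26, q=4, j=3
  matches=30, q=4, j=4
  matches=35, q=4, j=5
  matches=35, q=5, j=0
  matches=36, q=5, j=1
  matches=38, q=5, j=2
  matches=41, q=5, j=3
  matches=45, q=5, j=4
  matches=50, q=5, j=5
  matches=56, q=5, j=6

Final answer: 56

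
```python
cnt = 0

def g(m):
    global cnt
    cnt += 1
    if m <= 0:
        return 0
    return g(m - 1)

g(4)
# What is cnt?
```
Call trace:
g(m=4)
  g(m=3)
    g(m=2)
      g(m=1)
        g(m=0)
        -> return 0
      -> return 0
    -> return 0
  -> return 0
-> return 0

cnt is incremented once per call. g is entered once for each m = 4, 3, 2, 1, 0 (the m <= 0 call returns without recursing), i.e. 4 + 1 calls.
cnt = 5

Final answer: 5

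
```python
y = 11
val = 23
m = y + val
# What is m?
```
Trace:
  y=11
  y=11, val=23
  y=11, val=23, m=34

Final answer: 34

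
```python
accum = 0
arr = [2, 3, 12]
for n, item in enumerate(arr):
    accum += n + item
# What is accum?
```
Trace:
  accum=0
  accum=2, n=0, item=2
  accum=6, n=1, item=3
  accum=20, n=2, item=12

Final answer: 20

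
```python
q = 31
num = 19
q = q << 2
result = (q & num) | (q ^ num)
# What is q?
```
Trace:
  q=31
  q=31, num=19
  q=124, num=19
  q=124, num=19, result=127

Final answer: 124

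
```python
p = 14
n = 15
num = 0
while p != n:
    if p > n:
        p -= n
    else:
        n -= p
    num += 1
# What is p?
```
Trace:
  p=14
  p=14, n=15
  p=14, n=15, num=0
  p=14, n=1, num=1
  p=13, n=1, num=2
  p=12, n=1, num=3
  p=11, n=1, num=4
  p=10, n=1, num=5
  p=9, n=1, num=6
  p=8, n=1, num=7
  p=7, n=1, num=8
  p=6, n=1, num=9
  p=5, n=1, num=10
  p=4, n=1, num=11
  p=3, n=1, num=12
  p=2, n=1, num=13
  p=1, n=1, num=14

Final answer: 1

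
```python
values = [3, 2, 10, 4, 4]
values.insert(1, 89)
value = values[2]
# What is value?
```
Trace:
  values=[3, 2, 10, 4, 4]
  values=[3, 89, 2, 10, 4, 4]
  values=[3, 89, 2, 10, 4, 4], value=2

Final answer: 2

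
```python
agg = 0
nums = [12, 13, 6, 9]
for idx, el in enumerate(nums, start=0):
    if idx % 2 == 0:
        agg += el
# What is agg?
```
Trace:
  agg=0
  agg=12, idx=0, el=12
  agg=12, idx=1, el=13
  agg=18, idx=2, el=6
  agg=18, idx=3, el=9

Final answer: 18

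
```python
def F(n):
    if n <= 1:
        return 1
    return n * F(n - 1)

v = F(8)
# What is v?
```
Call trace:
F(n=8)
  F(n=7)
    F(n=6)
      F(n=5)
        F(n=4)
          F(n=3)
            F(n=2)
              F(n=1)
              -> return 1
            -> return 2
          -> return 6
        -> return 24
      -> return 120
    -> return 720
  -> return 5040
-> return 40320

Final answer: 40320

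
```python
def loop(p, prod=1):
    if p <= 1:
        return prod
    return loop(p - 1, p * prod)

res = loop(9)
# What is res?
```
Call trace:
loop(p=9, prod=1)
  loop(p=8, prod=9)
    loop(p=7, prod=72)
      loop(p=6, prod=504)
        loop(p=5, prod=3024)
          loop(p=4, prod=15120)
            loop(p=3, prod=60480)
              loop(p=2, prod=181440)
                loop(p=1, prod=362880)
                -> return 362880
              -> return 362880
            -> return 362880
          -> return 362880
        -> return 362880
      -> return 362880
    -> return 362880
  -> return 362880
-> return 362880

Final answer: 362880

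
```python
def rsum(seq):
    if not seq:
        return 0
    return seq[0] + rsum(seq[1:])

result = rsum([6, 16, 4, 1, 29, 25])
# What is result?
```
Call trace:
rsum(seq=[6, 16, 4, 1, 29, 25])
  rsum(seq=[16, 4, 1, 29, 25])
    rsum(seq=[4, 1, 29, 25])
      rsum(seq=[1, 29, 25])
        rsum(seq=[29, 25])
          rsum(seq=[25])
            rsum(seq=[])
            -> return 0
          -> return 25
        -> return 54
      -> return 55
    -> return 59
  -> return 75
-> return 81

Final answer: 81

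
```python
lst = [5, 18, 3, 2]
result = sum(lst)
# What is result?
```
Trace:
  lst=[5, 18, 3, 2]
  lst=[5, 18, 3, 2], result=28

Final answer: 28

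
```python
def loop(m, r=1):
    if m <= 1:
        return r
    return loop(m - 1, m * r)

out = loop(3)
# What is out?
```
Call trace:
loop(m=3, r=1)
  loop(m=2, r=3)
    loop(m=1, r=6)
    -> return 6
  -> return 6
-> return 6

Final answer: 6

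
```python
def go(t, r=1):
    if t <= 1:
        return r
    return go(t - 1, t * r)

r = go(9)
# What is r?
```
Call trace:
go(t=9, r=1)
  go(t=8, r=9)
    go(t=7, r=72)
      go(t=6, r=504)
        go(t=5, r=3024)
          go(t=4, r=15120)
            go(t=3, r=60480)
              go(t=2, r=181440)
                go(t=1, r=362880)
                -> return 362880
              -> return 362880
            -> return 362880
          -> return 362880
        -> return 362880
      -> return 362880
    -> return 362880
  -> return 362880
-> return 362880

Final answer: 362880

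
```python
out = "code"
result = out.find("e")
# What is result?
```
Trace:
  out='code'
  out='code', result=3

Final answer: 3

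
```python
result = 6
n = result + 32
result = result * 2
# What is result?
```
Trace:
  result=6
  result=6, n=38
  result=12, n=38

Final answer: 12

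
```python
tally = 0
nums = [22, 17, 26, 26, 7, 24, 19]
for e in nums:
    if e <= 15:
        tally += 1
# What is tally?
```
Trace:
  tally=0
  tally=0, e=22
  tally=0, e=17
  tally=0, e=26
  tally=0, e=26
  tally=1, e=7
  tally=1, e=24
  tally=1, e=19

Final answer: 1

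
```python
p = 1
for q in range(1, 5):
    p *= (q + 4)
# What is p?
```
Trace:
  p=1
  p=5, q=1
  p=30, q=2
  p=210, q=3
  p=1680, q=4

Final answer: 1680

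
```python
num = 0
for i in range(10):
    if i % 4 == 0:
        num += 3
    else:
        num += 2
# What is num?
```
Trace:
  num=0
  num=3, i=0
  num=5, i=1
  num=7, i=2
  num=9, i=3
  num=12, i=4
  num=14, i=5
  num=16, i=6
  num=18, i=7
  num=21, i=8
  num=23, i=9

Final answer: 23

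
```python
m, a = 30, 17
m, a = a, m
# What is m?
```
Trace:
  m=30, a=17
  m=17, a=30

Final answer: 17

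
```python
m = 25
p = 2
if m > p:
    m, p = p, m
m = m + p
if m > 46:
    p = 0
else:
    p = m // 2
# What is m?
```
Trace:
  m=25
  m=25, p=2
  m=2, p=25
  m=27, p=25
  m=27, p=13

Final answer: 27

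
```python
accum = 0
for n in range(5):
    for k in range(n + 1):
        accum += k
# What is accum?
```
Trace:
  accum=0
  accum=0, n=0, k=0
  accum=0, n=1, k=0
  accum=1, n=1, k=1
  accum=1, n=2, k=0
  accum=2, n=2, k=1
  accum=4, n=2, k=2
  accum=4, n=3, k=0
  accum=5, n=3, k=1
  accum=7, n=3, k=2
  accum=10, n=3, k=3
  accum=10, n=4, k=0
  accum=11, n=4, k=1
  accum=13, n=4, k=2
  accum=16, n=4, k=3
  accum=20, n=4, k=4

Final answer: 20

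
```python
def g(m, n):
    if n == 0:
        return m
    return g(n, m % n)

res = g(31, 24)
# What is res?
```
Call trace:
g(m=31, n=24)
  g(m=24, n=7)
    g(m=7, n=3)
      g(m=3, n=1)
        g(m=1, n=0)
        -> return 1
      -> return 1
    -> return 1
  -> return 1
-> return 1

Final answer: 1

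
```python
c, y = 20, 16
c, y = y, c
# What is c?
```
Trace:
  c=20, y=16
  c=16, y=20

Final answer: 16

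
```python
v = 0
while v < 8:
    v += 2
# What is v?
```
Trace:
  v=0
  v=2
  v=4
  v=6
  v=8

Final answer: 8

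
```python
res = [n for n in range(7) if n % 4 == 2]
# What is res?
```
Trace:
  n=0
  n=1
  n=2
  n=3
  n=4
  n=5
  n=6
  res=[2, 6]

Final answer: [2, 6]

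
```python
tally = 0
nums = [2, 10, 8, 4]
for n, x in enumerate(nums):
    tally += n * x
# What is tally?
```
Trace:
  tally=0
  tally=0, n=0, x=2
  tally=10, n=1, x=10
  tally=26, n=2, x=8
  tally=38, n=3, x=4

Final answer: 38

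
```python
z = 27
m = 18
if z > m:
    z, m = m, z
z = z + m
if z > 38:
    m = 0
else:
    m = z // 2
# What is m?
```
Trace:
  z=27
  z=27, m=18
  z=18, m=27
  z=45, m=27
  z=45, m=0

Final answer: 0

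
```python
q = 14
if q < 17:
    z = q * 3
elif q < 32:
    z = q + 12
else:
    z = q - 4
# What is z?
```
Trace:
  q=14
  q=14, z=42

Final answer: 42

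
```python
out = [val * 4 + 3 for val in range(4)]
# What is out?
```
Trace:
  val=0
  val=1
  val=2
  val=3
  out=[3, 7, 11, 15]

Final answer: [3, 7, 11, 15]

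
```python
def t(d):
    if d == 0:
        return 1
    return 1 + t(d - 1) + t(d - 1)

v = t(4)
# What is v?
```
Call trace (a repeated sub-call is expanded the first time; later identical calls just restate its return value):
t(d=4)
  t(d=3)
    t(d=2)
      t(d=1)
        t(d=0)
        -> return 1
        t(d=0)
        -> return 1
      -> return 3
      t(d=1) -> return 3  (same call as traced above)
    -> return 7
    t(d=2) -> return 7  (same call as traced above)
  -> return 15
  t(d=3) -> return 15  (same call as traced above)
-> return 31

Final answer: 31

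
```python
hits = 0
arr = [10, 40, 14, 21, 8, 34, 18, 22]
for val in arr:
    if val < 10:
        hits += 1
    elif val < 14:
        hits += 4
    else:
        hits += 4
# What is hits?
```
Trace:
  hits=0
  hits=4, val=10
  hits=8, val=40
  hits=12, val=14
  hits=16, val=21
  hits=17, val=8
  hits=21, val=34
  hits=25, val=18
  hits=29, val=22

Final answer: 29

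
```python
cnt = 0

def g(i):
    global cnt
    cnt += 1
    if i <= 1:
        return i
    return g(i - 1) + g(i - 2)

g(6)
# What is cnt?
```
Call trace (a repeated sub-call is expanded the first time; later identical calls just restate its return value):
g(i=6)
  g(i=5)
    g(i=4)
      g(i=3)
        g(i=2)
          g(i=1)
          -> return 1
          g(i=0)
          -> return 0
        -> return 1
        g(i=1)
        -> return 1
      -> return 2
      g(i=2) -> return 1  (same call as traced above)
    -> return 3
    g(i=3) -> return 2  (same call as traced above)
  -> return 5
  g(i=4) -> return 3  (same call as traced above)
-> return 8

cnt is incremented once per call, so count the calls in each subtree. Let C(i) = number of calls made by g(i).
C(0) = C(1) = 1 (base case, no recursion); C(i) = 1 + C(i - 1) + C(i - 2) otherwise.
C(2) = 1 + C(1) + C(0) = 1 + 1 + 1 = 3
C(3) = 1 + C(2) + C(1) = 1 + 3 + 1 = 5
C(4) = 1 + C(3) + C(2) = 1 + 5 + 3 = 9
C(5) = 1 + C(4) + C(3) = 1 + 9 + 5 = 15
C(6) = 1 + C(5) + C(4) = 1 + 15 + 9 = 25
cnt = C(6) = 25

Final answer: 25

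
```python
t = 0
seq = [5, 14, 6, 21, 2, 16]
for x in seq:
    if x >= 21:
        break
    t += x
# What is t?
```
Trace:
  t=0
  t=5, x=5
  t=19, x=14
  t=25, x=6
  t=25, x=21

Final answer: 25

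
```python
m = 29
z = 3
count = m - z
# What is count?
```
Trace:
  m=29
  m=29, z=3
  m=29, z=3, count=26

Final answer: 26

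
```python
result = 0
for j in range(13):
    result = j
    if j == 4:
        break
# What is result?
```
Trace:
  result=0
  result=0, j=0
  result=1, j=1
  result=2, j=2
  result=3, j=3
  result=4, j=4

Final answer: 4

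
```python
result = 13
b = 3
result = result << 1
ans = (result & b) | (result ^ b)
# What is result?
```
Trace:
  result=13
  result=13, b=3
  result=26, b=3
  result=26, b=3, ans=27

Final answer: 26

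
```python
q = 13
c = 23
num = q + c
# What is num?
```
Trace:
  q=13
  q=13, c=23
  q=13, c=23, num=36

Final answer: 36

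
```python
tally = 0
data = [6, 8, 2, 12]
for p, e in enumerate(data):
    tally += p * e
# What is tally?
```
Trace:
  tally=0
  tally=0, p=0, e=6
  tally=8, p=1, e=8
  tally=12, p=2, e=2
  tally=48, p=3, e=12

Final answer: 48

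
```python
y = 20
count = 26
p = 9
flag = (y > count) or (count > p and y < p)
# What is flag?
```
Trace:
  y=20
  y=20, count=26
  y=20, count=26, p=9
  y=20, count=26, p=9, flag=False

Final answer: False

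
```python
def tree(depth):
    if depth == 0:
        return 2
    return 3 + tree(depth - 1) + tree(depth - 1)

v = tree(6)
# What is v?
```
Call trace (a repeated sub-call is expanded the first time; later identical calls just restate its return value):
tree(depth=6)
  tree(depth=5)
    tree(depth=4)
      tree(depth=3)
        tree(depth=2)
          tree(depth=1)
            tree(depth=0)
            -> return 2
            tree(depth=0)
            -> return 2
          -> return 7
          tree(depth=1) -> return 7  (same call as traced above)
        -> return 17
        tree(depth=2) -> return 17  (same call as traced above)
      -> return 37
      tree(depth=3) -> return 37  (same call as traced above)
    -> return 77
    tree(depth=4) -> return 77  (same call as traced above)
  -> return 157
  tree(depth=5) -> return 157  (same call as traced above)
-> return 317

Final answer: 317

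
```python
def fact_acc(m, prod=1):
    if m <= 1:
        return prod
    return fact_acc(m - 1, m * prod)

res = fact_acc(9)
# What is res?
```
Call trace:
fact_acc(m=9, prod=1)
  fact_acc(m=8, prod=9)
    fact_acc(m=7, prod=72)
      fact_acc(m=6, prod=504)
        fact_acc(m=5, prod=3024)
          fact_acc(m=4, prod=15120)
            fact_acc(m=3, prod=60480)
              fact_acc(m=2, prod=181440)
                fact_acc(m=1, prod=362880)
                -> return 362880
              -> return 362880
            -> return 362880
          -> return 362880
        -> return 362880
      -> return 362880
    -> return 362880
  -> return 362880
-> return 362880

Final answer: 362880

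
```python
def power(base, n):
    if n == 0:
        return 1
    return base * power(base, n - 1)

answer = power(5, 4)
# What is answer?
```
Call trace:
power(base=5, n=4)
  power(base=5, n=3)
    power(base=5, n=2)
      power(base=5, n=1)
        power(base=5, n=0)
        -> return 1
      -> return 5
    -> return 25
  -> return 125
-> return 625

Final answer: 625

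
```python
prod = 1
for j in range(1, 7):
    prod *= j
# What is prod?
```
Trace:
  prod=1
  prod=1, j=1
  prod=2, j=2
  prod=6, j=3
  prod=24, j=4
  prod=120, j=5
  prod=720, j=6

Final answer: 720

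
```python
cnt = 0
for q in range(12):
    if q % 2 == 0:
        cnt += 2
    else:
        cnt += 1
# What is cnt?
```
Trace:
  cnt=0
  cnt=2, q=0
  cnt=3, q=1
  cnt=5, q=2
  cnt=6, q=3
  cnt=8, q=4
  cnt=9, q=5
  cnt=11, q=6
  cnt=12, q=7
  cnt=14, q=8
  cnt=15, q=9
  cnt=17, q=10
  cnt=18, q=11

Final answer: 18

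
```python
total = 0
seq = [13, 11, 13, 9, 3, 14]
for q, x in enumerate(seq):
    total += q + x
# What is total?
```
Trace:
  total=0
  total=13, q=0, x=13
  total=25, q=1, x=11
  total=40, q=2, x=13
  total=52, q=3, x=9
  total=59, q=4, x=3
  total=78, q=5, x=14

Final answer: 78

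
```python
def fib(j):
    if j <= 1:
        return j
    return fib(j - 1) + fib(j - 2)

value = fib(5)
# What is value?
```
Call trace (a repeated sub-call is expanded the first time; later identical calls just restate its return value):
fib(j=5)
  fib(j=4)
    fib(j=3)
      fib(j=2)
        fib(j=1)
        -> return 1
        fib(j=0)
        -> return 0
      -> return 1
      fib(j=1)
      -> return 1
    -> return 2
    fib(j=2) -> return 1  (same call as traced above)
  -> return 3
  fib(j=3) -> return 2  (same call as traced above)
-> return 5

Final answer: 5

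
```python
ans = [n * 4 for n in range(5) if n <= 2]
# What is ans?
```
Trace:
  n=0
  n=1
  n=2
  n=3
  n=4
  ans=[0, 4, 8]

Final answer: [0, 4, 8]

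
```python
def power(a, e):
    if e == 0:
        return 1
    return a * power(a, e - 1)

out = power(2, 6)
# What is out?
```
Call trace:
power(a=2, e=6)
  power(a=2, e=5)
    power(a=2, e=4)
      power(a=2, e=3)
        power(a=2, e=2)
          power(a=2, e=1)
            power(a=2, e=0)
            -> return 1
          -> return 2
        -> return 4
      -> return 8
    -> return 16
  -> return 32
-> return 64

Final answer: 64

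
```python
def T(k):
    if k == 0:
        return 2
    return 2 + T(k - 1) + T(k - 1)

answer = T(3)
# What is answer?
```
Call trace (a repeated sub-call is expanded the first time; later identical calls just restate its return value):
T(k=3)
  T(k=2)
    T(k=1)
      T(k=0)
      -> return 2
      T(k=0)
      -> return 2
    -> return 6
    T(k=1) -> return 6  (same call as traced above)
  -> return 14
  T(k=2) -> return 14  (same call as traced above)
-> return 30

Final answer: 30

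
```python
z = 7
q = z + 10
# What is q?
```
Trace:
  z=7
  z=7, q=17

Final answer: 17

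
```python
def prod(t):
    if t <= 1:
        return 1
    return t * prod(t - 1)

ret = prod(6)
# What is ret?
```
Call trace:
prod(t=6)
  prod(t=5)
    prod(t=4)
      prod(t=3)
        prod(t=2)
          prod(t=1)
          -> return 1
        -> return 2
      -> return 6
    -> return 24
  -> return 120
-> return 720

Final answer: 720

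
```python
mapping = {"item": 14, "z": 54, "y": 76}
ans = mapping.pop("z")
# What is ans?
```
Trace:
  mapping={'item': 14, 'z': 54, 'y': 76}
  mapping={'item': 14, 'y': 76}, ans=54

Final answer: 54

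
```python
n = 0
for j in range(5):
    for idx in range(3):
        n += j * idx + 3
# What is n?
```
Trace:
  n=0
  n=3, j=0, idx=0
  n=6, j=0, idx=1
  n=9, j=0, idx=2
  n=12, j=1, idx=0
  n=16, j=1, idx=1
  n=21, j=1, idx=2
  n=24, j=2, idx=0
  n=29, j=2, idx=1
  n=36, j=2, idx=2
  n=39, j=3, idx=0
  n=45, j=3, idx=1
  n=54, j=3, idx=2
  n=57, j=4, idx=0
  n=64, j=4, idx=1
  n=75, j=4, idx=2

Final answer: 75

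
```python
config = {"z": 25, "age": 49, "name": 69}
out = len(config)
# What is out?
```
Trace:
  config={'z': 25, 'age': 49, 'name': 69}
  config={'z': 25, 'age': 49, 'name': 69}, out=3

Final answer: 3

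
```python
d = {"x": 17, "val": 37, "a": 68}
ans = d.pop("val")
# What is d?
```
Trace:
  d={'x': 17, 'val': 37, 'a': 68}
  d={'x': 17, 'a': 68}, ans=37

Final answer: {'x': 17, 'a': 68}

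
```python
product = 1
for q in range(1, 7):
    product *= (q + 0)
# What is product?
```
Trace:
  product=1
  product=1, q=1
  product=2, q=2
  product=6, q=3
  product=24, q=4
  product=120, q=5
  product=720, q=6

Final answer: 720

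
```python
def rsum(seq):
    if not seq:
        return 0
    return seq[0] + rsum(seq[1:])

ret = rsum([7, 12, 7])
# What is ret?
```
Call trace:
rsum(seq=[7, 12, 7])
  rsum(seq=[12, 7])
    rsum(seq=[7])
      rsum(seq=[])
      -> return 0
    -> return 7
  -> return 19
-> return 26

Final answer: 26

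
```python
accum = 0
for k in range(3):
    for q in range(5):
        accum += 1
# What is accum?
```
Trace:
  accum=0
  accum=1, k=0, q=0
  accum=2, k=0, q=1
  accum=3, k=0, q=2
  accum=4, k=0, q=3
  accum=5, k=0, q=4
  accum=6, k=1, q=0
  accum=7, k=1, q=1
  accum=8, k=1, q=2
  accum=9, k=1, q=3
  accum=10, k=1, q=4
  accum=11, k=2, q=0
  accum=12, k=2, q=1
  accum=13, k=2, q=2
  accum=14, k=2, q=3
  accum=15, k=2, q=4

Final answer: 15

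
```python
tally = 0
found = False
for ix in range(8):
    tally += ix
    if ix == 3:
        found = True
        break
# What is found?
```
Trace:
  tally=0
  tally=0, found=False
  tally=0, found=False, ix=0
  tally=1, found=False, ix=1
  tally=3, found=False, ix=2
  tally=6, found=True, ix=3

Final answer: True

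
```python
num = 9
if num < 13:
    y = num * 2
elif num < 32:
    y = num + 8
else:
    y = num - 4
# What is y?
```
Trace:
  num=9
  num=9, y=18

Final answer: 18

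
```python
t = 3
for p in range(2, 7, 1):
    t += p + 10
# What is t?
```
Trace:
  t=3
  t=15, p=2
  t=28, p=3
  t=42, p=4
  t=57, p=5
  t=73, p=6

Final answer: 73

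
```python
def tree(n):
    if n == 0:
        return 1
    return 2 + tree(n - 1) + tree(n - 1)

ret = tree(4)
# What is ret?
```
Call trace (a repeated sub-call is expanded the first time; later identical calls just restate its return value):
tree(n=4)
  tree(n=3)
    tree(n=2)
      tree(n=1)
        tree(n=0)
        -> return 1
        tree(n=0)
        -> return 1
      -> return 4
      tree(n=1) -> return 4  (same call as traced above)
    -> return 10
    tree(n=2) -> return 10  (same call as traced above)
  -> return 22
  tree(n=3) -> return 22  (same call as traced above)
-> return 46

Final answer: 46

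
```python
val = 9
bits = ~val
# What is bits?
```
Trace:
  val=9
  val=9, bits=-10

Final answer: -10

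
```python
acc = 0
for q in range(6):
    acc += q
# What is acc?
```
Trace:
  acc=0
  acc=0, q=0
  acc=1, q=1
  acc=3, q=2
  acc=6, q=3
  acc=10, q=4
  acc=15, q=5

Final answer: 15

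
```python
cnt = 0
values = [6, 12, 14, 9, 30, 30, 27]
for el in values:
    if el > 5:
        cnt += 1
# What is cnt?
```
Trace:
  cnt=0
  cnt=1, el=6
  cnt=2, el=12
  cnt=3, el=14
  cnt=4, el=9
  cnt=5, el=30
  cnt=6, el=30
  cnt=7, el=27

Final answer: 7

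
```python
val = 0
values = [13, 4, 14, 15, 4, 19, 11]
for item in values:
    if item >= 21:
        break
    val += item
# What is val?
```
Trace:
  val=0
  val=13, item=13
  val=17, item=4
  val=31, item=14
  val=46, item=15
  val=50, item=4
  val=69, item=19
  val=80, item=11

Final answer: 80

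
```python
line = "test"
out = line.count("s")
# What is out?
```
Trace:
  line='test'
  line='test', out=1

Final answer: 1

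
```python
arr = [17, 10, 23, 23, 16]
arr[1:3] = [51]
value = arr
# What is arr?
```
Trace:
  arr=[17, 10, 23, 23, 16]
  arr=[17, 51, 23, 16]
  arr=[17, 51, 23, 16], value=[17, 51, 23, 16]

Final answer: [17, 51, 23, 16]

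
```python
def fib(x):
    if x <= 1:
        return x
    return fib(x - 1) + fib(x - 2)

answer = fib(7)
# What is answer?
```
Call trace (a repeated sub-call is expanded the first time; later identical calls just restate its return value):
fib(x=7)
  fib(x=6)
    fib(x=5)
      fib(x=4)
        fib(x=3)
          fib(x=2)
            fib(x=1)
            -> return 1
            fib(x=0)
            -> return 0
          -> return 1
          fib(x=1)
          -> return 1
        -> return 2
        fib(x=2) -> return 1  (same call as traced above)
      -> return 3
      fib(x=3) -> return 2  (same call as traced above)
    -> return 5
    fib(x=4) -> return 3  (same call as traced above)
  -> return 8
  fib(x=5) -> return 5  (same call as traced above)
-> return 13

Final answer: 13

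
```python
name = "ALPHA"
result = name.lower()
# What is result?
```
Trace:
  name='ALPHA'
  name='ALPHA', result='alpha'

Final answer: 'alpha'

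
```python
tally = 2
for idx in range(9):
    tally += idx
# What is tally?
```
Trace:
  tally=2
  tally=2, idx=0
  tally=3, idx=1
  tally=5, idx=2
  tally=8, idx=3
  tally=12, idx=4
  tally=17, idx=5
  tally=23, idx=6
  tally=30, idx=7
  tally=38, idx=8

Final answer: 38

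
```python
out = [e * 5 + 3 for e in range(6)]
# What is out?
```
Trace:
  e=0
  e=1
  e=2
  e=3
  e=4
  e=5
  out=[3, 8, 13, 18, 23, 28]

Final answer: [3, 8, 13, 18, 23, 28]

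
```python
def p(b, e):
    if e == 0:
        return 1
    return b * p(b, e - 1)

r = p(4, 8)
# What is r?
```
Call trace:
p(b=4, e=8)
  p(b=4, e=7)
    p(b=4, e=6)
      p(b=4, e=5)
        p(b=4, e=4)
          p(b=4, e=3)
            p(b=4, e=2)
              p(b=4, e=1)
                p(b=4, e=0)
                -> return 1
              -> return 4
            -> return 16
          -> return 64
        -> return 256
      -> return 1024
    -> return 4096
  -> return 16384
-> return 65536

Final answer: 65536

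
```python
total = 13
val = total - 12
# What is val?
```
Trace:
  total=13
  total=13, val=1

Final answer: 1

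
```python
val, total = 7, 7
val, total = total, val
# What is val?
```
Trace:
  val=7, total=7
  val=7, total=7

Final answer: 7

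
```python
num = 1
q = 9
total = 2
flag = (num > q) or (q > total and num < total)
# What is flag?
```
Trace:
  num=1
  num=1, q=9
  num=1, q=9, total=2
  num=1, q=9, total=2, flag=True

Final answer: True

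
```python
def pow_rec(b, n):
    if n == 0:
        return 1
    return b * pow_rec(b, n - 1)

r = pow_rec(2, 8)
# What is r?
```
Call trace:
pow_rec(b=2, n=8)
  pow_rec(b=2, n=7)
    pow_rec(b=2, n=6)
      pow_rec(b=2, n=5)
        pow_rec(b=2, n=4)
          pow_rec(b=2, n=3)
            pow_rec(b=2, n=2)
              pow_rec(b=2, n=1)
                pow_rec(b=2, n=0)
                -> return 1
              -> return 2
            -> return 4
          -> return 8
        -> return 16
      -> return 32
    -> return 64
  -> return 128
-> return 256

Final answer: 256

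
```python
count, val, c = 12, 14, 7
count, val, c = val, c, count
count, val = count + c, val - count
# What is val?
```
Trace:
  count=12, val=14, c=7
  count=14, val=7, c=12
  count=26, val=-7, c=12

Final answer: -7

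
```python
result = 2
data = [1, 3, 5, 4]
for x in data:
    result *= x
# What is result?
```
Trace:
  result=2
  result=2, x=1
  result=6, x=3
  result=30, x=5
  result=120, x=4

Final answer: 120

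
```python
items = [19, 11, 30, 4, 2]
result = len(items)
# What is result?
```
Trace:
  items=[19, 11, 30, 4, 2]
  items=[19, 11, 30, 4, 2], result=5

Final answer: 5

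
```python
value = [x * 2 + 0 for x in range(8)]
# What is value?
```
Trace:
  x=0
  x=1
  x=2
  x=3
  x=4
  x=5
  x=6
  x=7
  value=[0, 2, 4, 6, 8, 10, 12, 14]

Final answer: [0, 2, 4, 6, 8, 10, 12, 14]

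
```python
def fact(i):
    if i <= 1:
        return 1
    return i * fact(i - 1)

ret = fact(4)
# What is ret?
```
Call trace:
fact(i=4)
  fact(i=3)
    fact(i=2)
      fact(i=1)
      -> return 1
    -> return 2
  -> return 6
-> return 24

Final answer: 24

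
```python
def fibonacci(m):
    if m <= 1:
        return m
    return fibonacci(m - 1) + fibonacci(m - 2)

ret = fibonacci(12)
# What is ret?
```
Call trace (a repeated sub-call is expanded the first time; later identical calls just restate its return value):
fibonacci(m=12)
  fibonacci(m=11)
    fibonacci(m=10)
      fibonacci(m=9)
        fibonacci(m=8)
          fibonacci(m=7)
            fibonacci(m=6)
              fibonacci(m=5)
                fibonacci(m=4)
                  fibonacci(m=3)
                    fibonacci(m=2)
                      fibonacci(m=1)
                      -> return 1
                      fibonacci(m=0)
                      -> return 0
                    -> return 1
                    fibonacci(m=1)
                    -> return 1
                  -> return 2
                  fibonacci(m=2) -> return 1  (same call as traced above)
                -> return 3
                fibonacci(m=3) -> return 2  (same call as traced above)
              -> return 5
              fibonacci(m=4) -> return 3  (same call as traced above)
            -> return 8
            fibonacci(m=5) -> return 5  (same call as traced above)
          -> return 13
          fibonacci(m=6) -> return 8  (same call as traced above)
        -> return 21
        fibonacci(m=7) -> return 13  (same call as traced above)
      -> return 34
      fibonacci(m=8) -> return 21  (same call as traced above)
    -> return 55
    fibonacci(m=9) -> return 34  (same call as traced above)
  -> return 89
  fibonacci(m=10) -> return 55  (same call as traced above)
-> return 144

Final answer: 144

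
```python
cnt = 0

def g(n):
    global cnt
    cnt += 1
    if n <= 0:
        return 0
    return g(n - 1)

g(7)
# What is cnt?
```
Call trace:
g(n=7)
  g(n=6)
    g(n=5)
      g(n=4)
        g(n=3)
          g(n=2)
            g(n=1)
              g(n=0)
              -> return 0
            -> return 0
          -> return 0
        -> return 0
      -> return 0
    -> return 0
  -> return 0
-> return 0

cnt is incremented once per call. g is entered once for each n = 7, 6, 5, 4, 3, 2, 1, 0 (the n <= 0 call returns without recursing), i.e. 7 + 1 calls.
cnt = 8

Final answer: 8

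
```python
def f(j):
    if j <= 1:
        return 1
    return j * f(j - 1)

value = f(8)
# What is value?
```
Call trace:
f(j=8)
  f(j=7)
    f(j=6)
      f(j=5)
        f(j=4)
          f(j=3)
            f(j=2)
              f(j=1)
              -> return 1
            -> return 2
          -> return 6
        -> return 24
      -> return 120
    -> return 720
  -> return 5040
-> return 40320

Final answer: 40320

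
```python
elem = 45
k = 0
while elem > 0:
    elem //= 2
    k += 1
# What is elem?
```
Trace:
  elem=45
  elem=45, k=0
  elem=22, k=1
  elem=11, k=2
  elem=5, k=3
  elem=2, k=4
  elem=1, k=5
  elem=0, k=6

Final answer: 0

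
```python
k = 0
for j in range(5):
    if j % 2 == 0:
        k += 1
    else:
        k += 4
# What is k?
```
Trace:
  k=0
  k=1, j=0
  k=5, j=1
  k=6, j=2
  k=10, j=3
  k=11, j=4

Final answer: 11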